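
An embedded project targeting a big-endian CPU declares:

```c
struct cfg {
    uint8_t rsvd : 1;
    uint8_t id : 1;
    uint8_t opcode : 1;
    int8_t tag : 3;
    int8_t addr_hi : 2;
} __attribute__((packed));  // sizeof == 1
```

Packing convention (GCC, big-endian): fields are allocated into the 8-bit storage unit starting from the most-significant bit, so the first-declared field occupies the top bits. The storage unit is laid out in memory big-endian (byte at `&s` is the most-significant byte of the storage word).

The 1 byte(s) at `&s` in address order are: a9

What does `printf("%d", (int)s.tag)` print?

[0]=0xa9 (big-endian) → word 0xa9
rsvd [7+:1] = (word>>7) & 0x1 = 1
id [6+:1] = (word>>6) & 0x1 = 0
opcode [5+:1] = (word>>5) & 0x1 = 1
tag [2+:3] = (word>>2) & 0x7 = 2  ←
addr_hi [0+:2] = (word>>0) & 0x3 = 1
tag signed 3b, MSB=0: value = 2

2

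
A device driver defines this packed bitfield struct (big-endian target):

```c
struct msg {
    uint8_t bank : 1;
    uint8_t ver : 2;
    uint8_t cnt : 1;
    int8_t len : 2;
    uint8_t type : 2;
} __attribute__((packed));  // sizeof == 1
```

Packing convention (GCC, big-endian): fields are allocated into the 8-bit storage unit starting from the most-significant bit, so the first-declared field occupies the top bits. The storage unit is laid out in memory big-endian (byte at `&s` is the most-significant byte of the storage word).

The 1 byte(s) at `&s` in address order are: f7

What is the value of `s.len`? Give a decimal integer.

[0]=0xf7 (big-endian) → word 0xf7
bank:1 @ bit 7 → (0xf7>>7)&0x1 = 0x1
ver:2 @ bit 5 → (0xf7>>5)&0x3 = 0x3
cnt:1 @ bit 4 → (0xf7>>4)&0x1 = 0x1
len:2 @ bit 2 → (0xf7>>2)&0x3 = 0x1  ←
type:2 @ bit 0 → (0xf7>>0)&0x3 = 0x3
len signed 2b, MSB=0: value = 1

1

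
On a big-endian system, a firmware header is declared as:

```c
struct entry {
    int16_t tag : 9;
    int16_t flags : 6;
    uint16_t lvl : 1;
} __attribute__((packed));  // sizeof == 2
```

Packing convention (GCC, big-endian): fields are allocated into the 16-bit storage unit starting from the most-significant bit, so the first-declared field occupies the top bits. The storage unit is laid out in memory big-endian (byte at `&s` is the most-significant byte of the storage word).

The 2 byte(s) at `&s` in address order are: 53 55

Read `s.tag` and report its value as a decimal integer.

[0]=0x53 [1]=0x55 (big-endian) → word 0x5355
tag:9 @ bit 7 → (0x5355>>7)&0x1ff = 0xa6  ←
flags:6 @ bit 1 → (0x5355>>1)&0x3f = 0x2a
lvl:1 @ bit 0 → (0x5355>>0)&0x1 = 0x1
tag signed 9b, MSB=0: value = 166

166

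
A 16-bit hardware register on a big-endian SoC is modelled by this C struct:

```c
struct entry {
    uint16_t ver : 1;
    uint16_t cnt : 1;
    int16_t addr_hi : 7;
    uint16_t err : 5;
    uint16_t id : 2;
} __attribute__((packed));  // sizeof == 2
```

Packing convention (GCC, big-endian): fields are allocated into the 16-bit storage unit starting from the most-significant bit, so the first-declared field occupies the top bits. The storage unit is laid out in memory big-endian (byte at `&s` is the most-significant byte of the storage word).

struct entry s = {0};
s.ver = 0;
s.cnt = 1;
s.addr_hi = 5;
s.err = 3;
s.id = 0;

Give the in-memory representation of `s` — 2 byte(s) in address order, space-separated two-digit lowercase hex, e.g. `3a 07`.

42 8c

ver:1 = 0 → 0x0 << 15 → word 0x0000
cnt:1 = 1 → 0x1 << 14 → word 0x4000
addr_hi:7 = 5 → 0x5 << 7 → word 0x4280
err:5 = 3 → 0x3 << 2 → word 0x428c
id:2 = 0 → 0x0 << 0 → word 0x428c
word = 0x428c → big-endian bytes:
  [0]=0x42  [1]=0x8c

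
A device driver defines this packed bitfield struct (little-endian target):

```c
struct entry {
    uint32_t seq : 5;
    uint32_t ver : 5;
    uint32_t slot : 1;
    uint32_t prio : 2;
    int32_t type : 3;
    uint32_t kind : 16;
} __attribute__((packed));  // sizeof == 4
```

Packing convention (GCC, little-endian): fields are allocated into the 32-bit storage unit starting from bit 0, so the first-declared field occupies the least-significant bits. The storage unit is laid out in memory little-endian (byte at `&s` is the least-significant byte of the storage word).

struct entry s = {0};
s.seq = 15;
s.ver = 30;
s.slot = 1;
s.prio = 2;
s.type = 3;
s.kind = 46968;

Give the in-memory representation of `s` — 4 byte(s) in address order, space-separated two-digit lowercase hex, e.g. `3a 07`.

cf 77 78 b7

[0+:5] seq=15 & 0x1f = 0xf; word=0x0000000f
[5+:5] ver=30 & 0x1f = 0x1e; word=0x000003cf
[10+:1] slot=1 & 0x1 = 0x1; word=0x000007cf
[11+:2] prio=2 & 0x3 = 0x2; word=0x000017cf
[13+:3] type=3 & 0x7 = 0x3; word=0x000077cf
[16+:16] kind=46968 & 0xffff = 0xb778; word=0xb77877cf
word = 0xb77877cf → little-endian bytes:
  [0]=0xcf  [1]=0x77  [2]=0x78  [3]=0xb7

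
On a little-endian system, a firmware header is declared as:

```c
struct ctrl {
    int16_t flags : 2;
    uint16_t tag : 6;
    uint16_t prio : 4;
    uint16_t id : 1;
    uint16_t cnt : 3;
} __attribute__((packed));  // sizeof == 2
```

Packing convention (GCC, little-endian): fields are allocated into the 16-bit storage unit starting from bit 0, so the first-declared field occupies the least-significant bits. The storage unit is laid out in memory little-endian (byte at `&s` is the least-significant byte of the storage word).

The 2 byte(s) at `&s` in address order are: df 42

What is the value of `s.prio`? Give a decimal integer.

[0]=0xdf [1]=0x42 (little-endian) → word 0x42df
flags [0+:2] = (word>>0) & 0x3 = 3
tag [2+:6] = (word>>2) & 0x3f = 55
prio [8+:4] = (word>>8) & 0xf = 2  ←
id [12+:1] = (word>>12) & 0x1 = 0
cnt [13+:3] = (word>>13) & 0x7 = 2

2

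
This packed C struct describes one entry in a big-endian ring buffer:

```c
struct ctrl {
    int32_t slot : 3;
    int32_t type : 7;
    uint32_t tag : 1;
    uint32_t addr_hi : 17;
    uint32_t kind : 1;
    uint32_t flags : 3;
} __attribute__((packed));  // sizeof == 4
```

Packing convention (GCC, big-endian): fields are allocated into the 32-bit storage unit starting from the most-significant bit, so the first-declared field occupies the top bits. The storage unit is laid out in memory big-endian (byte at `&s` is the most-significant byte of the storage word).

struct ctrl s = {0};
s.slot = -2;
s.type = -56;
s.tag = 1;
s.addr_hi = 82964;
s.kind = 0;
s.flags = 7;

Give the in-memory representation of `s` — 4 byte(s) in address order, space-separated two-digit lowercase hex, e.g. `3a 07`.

d2 34 41 47

slot (3b) val=-2 bits=0x6 at bit 29: 0xc0000000
type (7b) val=-56 bits=0x48 at bit 22: 0xd2000000
tag (1b) val=1 bits=0x1 at bit 21: 0xd2200000
addr_hi (17b) val=82964 bits=0x14414 at bit 4: 0xd2344140
kind (1b) val=0 bits=0x0 at bit 3: 0xd2344140
flags (3b) val=7 bits=0x7 at bit 0: 0xd2344147
word = 0xd2344147 → big-endian bytes:
  [0]=0xd2  [1]=0x34  [2]=0x41  [3]=0x47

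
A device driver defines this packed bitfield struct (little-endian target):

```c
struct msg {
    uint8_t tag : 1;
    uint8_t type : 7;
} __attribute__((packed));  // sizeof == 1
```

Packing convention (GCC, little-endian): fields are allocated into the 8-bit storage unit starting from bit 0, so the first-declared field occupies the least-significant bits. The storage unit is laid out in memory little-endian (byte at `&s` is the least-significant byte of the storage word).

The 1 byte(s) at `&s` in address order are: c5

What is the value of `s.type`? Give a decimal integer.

[0]=0xc5 (little-endian) → word 0xc5
tag [0+:1] = (word>>0) & 0x1 = 1
type [1+:7] = (word>>1) & 0x7f = 98  ←

98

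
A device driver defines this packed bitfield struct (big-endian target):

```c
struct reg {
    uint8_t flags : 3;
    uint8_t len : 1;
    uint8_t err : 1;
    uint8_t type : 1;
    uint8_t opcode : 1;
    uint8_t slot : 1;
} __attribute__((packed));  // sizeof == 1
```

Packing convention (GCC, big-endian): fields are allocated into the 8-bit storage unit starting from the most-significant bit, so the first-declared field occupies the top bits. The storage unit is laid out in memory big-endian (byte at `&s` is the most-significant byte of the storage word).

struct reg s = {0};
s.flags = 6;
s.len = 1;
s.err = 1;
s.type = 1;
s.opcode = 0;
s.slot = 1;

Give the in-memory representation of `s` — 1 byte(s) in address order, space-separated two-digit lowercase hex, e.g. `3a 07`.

dd

flags (3b) val=6 bits=0x6 at bit 5: 0xc0
len (1b) val=1 bits=0x1 at bit 4: 0xd0
err (1b) val=1 bits=0x1 at bit 3: 0xd8
type (1b) val=1 bits=0x1 at bit 2: 0xdc
opcode (1b) val=0 bits=0x0 at bit 1: 0xdc
slot (1b) val=1 bits=0x1 at bit 0: 0xdd
word = 0xdd → big-endian bytes:
  [0]=0xdd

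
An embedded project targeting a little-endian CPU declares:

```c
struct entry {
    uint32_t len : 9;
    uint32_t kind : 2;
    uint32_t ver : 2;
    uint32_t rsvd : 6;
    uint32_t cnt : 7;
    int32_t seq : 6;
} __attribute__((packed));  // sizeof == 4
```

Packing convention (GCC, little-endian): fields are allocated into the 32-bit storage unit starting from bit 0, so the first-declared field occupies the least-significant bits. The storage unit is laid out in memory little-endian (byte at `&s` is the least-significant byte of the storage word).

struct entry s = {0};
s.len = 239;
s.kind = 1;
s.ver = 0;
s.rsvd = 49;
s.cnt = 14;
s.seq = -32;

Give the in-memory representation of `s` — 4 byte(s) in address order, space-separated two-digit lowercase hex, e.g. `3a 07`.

[0+:9] len=239 & 0x1ff = 0xef; word=0x000000ef
[9+:2] kind=1 & 0x3 = 0x1; word=0x000002ef
[11+:2] ver=0 & 0x3 = 0x0; word=0x000002ef
[13+:6] rsvd=49 & 0x3f = 0x31; word=0x000622ef
[19+:7] cnt=14 & 0x7f = 0xe; word=0x007622ef
[26+:6] seq=-32 & 0x3f = 0x20; word=0x807622ef
word = 0x807622ef → little-endian bytes:
  [0]=0xef  [1]=0x22  [2]=0x76  [3]=0x80

ef 22 76 80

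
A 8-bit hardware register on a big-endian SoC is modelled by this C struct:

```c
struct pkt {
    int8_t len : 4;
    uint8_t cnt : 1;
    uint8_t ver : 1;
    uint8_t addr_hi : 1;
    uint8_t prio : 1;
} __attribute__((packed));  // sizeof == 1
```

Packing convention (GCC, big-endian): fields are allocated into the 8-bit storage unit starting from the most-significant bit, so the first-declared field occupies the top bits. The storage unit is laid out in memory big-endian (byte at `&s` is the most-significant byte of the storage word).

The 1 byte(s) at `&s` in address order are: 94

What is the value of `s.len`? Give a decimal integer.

[0]=0x94 (big-endian) → word 0x94
len [4+:4] = (word>>4) & 0xf = 9  ←
cnt [3+:1] = (word>>3) & 0x1 = 0
ver [2+:1] = (word>>2) & 0x1 = 1
addr_hi [1+:1] = (word>>1) & 0x1 = 0
prio [0+:1] = (word>>0) & 0x1 = 0
len signed 4b, MSB=1: 9 - 16 = -7

-7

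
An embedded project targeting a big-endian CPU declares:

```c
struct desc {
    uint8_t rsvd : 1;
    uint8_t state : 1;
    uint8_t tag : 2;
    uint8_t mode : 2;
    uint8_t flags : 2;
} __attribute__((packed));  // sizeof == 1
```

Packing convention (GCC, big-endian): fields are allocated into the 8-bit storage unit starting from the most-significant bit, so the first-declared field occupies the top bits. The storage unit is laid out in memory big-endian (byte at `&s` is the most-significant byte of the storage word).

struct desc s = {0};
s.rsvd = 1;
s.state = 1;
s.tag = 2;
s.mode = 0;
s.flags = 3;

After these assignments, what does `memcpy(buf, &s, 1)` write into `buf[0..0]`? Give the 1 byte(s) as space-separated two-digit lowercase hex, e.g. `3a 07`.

e3

[7+:1] rsvd=1 & 0x1 = 0x1; word=0x80
[6+:1] state=1 & 0x1 = 0x1; word=0xc0
[4+:2] tag=2 & 0x3 = 0x2; word=0xe0
[2+:2] mode=0 & 0x3 = 0x0; word=0xe0
[0+:2] flags=3 & 0x3 = 0x3; word=0xe3
word = 0xe3 → big-endian bytes:
  [0]=0xe3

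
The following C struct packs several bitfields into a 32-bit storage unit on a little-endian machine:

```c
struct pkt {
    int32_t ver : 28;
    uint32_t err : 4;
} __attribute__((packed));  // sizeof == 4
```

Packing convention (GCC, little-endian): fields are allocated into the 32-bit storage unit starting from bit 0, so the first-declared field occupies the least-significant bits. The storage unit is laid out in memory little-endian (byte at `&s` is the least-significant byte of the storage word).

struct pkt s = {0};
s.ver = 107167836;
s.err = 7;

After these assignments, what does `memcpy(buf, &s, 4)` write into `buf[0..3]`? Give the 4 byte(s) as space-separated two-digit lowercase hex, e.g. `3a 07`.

5c 40 63 76

[0+:28] ver=107167836 & 0xfffffff = 0x663405c; word=0x0663405c
[28+:4] err=7 & 0xf = 0x7; word=0x7663405c
word = 0x7663405c → little-endian bytes:
  [0]=0x5c  [1]=0x40  [2]=0x63  [3]=0x76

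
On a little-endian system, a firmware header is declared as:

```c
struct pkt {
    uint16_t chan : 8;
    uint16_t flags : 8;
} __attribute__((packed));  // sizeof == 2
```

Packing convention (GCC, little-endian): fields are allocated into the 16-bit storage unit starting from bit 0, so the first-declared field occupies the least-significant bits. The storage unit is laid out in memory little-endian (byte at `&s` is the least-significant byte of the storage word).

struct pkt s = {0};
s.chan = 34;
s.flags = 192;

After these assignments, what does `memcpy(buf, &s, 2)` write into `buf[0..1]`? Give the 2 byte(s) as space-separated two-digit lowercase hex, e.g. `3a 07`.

22 c0

chan (8b) val=34 bits=0x22 at bit 0: 0x0022
flags (8b) val=192 bits=0xc0 at bit 8: 0xc022
word = 0xc022 → little-endian bytes:
  [0]=0x22  [1]=0xc0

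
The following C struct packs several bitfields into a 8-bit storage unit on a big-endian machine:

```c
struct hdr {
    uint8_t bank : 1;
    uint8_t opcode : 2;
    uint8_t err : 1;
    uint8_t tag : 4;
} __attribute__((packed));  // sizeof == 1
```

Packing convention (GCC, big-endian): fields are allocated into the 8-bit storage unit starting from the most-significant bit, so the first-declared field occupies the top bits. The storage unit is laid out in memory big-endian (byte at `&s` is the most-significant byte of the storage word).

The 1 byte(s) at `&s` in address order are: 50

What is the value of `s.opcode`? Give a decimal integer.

2

[0]=0x50 (big-endian) → word 0x50
bank:1 @ bit 7 → (0x50>>7)&0x1 = 0x0
opcode:2 @ bit 5 → (0x50>>5)&0x3 = 0x2  ←
err:1 @ bit 4 → (0x50>>4)&0x1 = 0x1
tag:4 @ bit 0 → (0x50>>0)&0xf = 0x0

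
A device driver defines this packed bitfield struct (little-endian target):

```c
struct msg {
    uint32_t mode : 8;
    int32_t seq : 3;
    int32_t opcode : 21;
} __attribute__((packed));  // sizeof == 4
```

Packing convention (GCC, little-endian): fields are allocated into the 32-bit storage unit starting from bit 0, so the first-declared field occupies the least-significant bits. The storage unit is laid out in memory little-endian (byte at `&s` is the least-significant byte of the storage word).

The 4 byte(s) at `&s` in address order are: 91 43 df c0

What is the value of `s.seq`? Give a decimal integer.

[0]=0x91 [1]=0x43 [2]=0xdf [3]=0xc0 (little-endian) → word 0xc0df4391
mode [0+:8] = (word>>0) & 0xff = 145
seq [8+:3] = (word>>8) & 0x7 = 3  ←
opcode [11+:21] = (word>>11) & 0x1fffff = 1580008
seq signed 3b, MSB=0: value = 3

3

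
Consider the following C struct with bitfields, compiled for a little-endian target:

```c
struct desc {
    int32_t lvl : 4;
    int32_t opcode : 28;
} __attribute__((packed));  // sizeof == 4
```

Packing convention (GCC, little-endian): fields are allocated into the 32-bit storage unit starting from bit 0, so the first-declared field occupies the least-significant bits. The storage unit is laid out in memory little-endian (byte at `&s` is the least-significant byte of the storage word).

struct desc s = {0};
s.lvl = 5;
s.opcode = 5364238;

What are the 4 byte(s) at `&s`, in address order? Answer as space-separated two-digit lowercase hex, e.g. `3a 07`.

e5 a0 1d 05

[0+:4] lvl=5 & 0xf = 0x5; word=0x00000005
[4+:28] opcode=5364238 & 0xfffffff = 0x51da0e; word=0x051da0e5
word = 0x051da0e5 → little-endian bytes:
  [0]=0xe5  [1]=0xa0  [2]=0x1d  [3]=0x05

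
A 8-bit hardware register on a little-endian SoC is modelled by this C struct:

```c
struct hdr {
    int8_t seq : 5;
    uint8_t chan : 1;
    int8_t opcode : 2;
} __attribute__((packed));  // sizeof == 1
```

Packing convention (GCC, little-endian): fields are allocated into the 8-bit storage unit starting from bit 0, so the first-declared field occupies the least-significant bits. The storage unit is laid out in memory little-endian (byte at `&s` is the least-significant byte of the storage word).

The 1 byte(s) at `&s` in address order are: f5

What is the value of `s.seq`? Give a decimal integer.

[0]=0xf5 (little-endian) → word 0xf5
seq [0+:5] = (word>>0) & 0x1f = 21  ←
chan [5+:1] = (word>>5) & 0x1 = 1
opcode [6+:2] = (word>>6) & 0x3 = 3
seq signed 5b, MSB=1: 21 - 32 = -11

-11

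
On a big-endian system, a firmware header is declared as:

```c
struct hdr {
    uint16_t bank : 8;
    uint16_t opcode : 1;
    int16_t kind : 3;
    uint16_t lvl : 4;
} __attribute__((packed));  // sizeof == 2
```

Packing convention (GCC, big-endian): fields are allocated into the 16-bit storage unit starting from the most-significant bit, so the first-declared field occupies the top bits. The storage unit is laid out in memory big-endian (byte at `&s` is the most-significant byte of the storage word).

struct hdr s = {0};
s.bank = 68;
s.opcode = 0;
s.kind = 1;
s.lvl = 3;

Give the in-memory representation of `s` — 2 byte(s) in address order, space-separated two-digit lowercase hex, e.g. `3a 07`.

bank (8b) val=68 bits=0x44 at bit 8: 0x4400
opcode (1b) val=0 bits=0x0 at bit 7: 0x4400
kind (3b) val=1 bits=0x1 at bit 4: 0x4410
lvl (4b) val=3 bits=0x3 at bit 0: 0x4413
word = 0x4413 → big-endian bytes:
  [0]=0x44  [1]=0x13

44 13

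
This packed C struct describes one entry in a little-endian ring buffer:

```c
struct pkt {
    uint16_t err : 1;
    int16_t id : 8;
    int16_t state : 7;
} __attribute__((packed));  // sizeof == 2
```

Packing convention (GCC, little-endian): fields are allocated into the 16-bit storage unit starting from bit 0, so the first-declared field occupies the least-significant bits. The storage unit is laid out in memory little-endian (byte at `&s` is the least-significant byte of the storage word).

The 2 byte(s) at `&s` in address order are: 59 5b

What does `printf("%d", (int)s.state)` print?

[0]=0x59 [1]=0x5b (little-endian) → word 0x5b59
err:1 @ bit 0 → (0x5b59>>0)&0x1 = 0x1
id:8 @ bit 1 → (0x5b59>>1)&0xff = 0xac
state:7 @ bit 9 → (0x5b59>>9)&0x7f = 0x2d  ←
state signed 7b, MSB=0: value = 45

45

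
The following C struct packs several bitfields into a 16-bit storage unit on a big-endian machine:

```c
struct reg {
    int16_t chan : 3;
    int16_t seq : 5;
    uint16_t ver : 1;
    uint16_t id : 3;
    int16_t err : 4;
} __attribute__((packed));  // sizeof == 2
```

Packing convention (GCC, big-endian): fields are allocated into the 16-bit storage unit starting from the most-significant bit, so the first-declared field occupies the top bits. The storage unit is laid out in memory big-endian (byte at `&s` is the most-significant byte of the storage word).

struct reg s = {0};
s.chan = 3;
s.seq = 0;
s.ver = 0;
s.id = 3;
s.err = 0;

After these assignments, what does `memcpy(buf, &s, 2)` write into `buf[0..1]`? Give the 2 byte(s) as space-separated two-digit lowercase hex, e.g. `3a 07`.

60 30

chan:3 = 3 → 0x3 << 13 → word 0x6000
seq:5 = 0 → 0x0 << 8 → word 0x6000
ver:1 = 0 → 0x0 << 7 → word 0x6000
id:3 = 3 → 0x3 << 4 → word 0x6030
err:4 = 0 → 0x0 << 0 → word 0x6030
word = 0x6030 → big-endian bytes:
  [0]=0x60  [1]=0x30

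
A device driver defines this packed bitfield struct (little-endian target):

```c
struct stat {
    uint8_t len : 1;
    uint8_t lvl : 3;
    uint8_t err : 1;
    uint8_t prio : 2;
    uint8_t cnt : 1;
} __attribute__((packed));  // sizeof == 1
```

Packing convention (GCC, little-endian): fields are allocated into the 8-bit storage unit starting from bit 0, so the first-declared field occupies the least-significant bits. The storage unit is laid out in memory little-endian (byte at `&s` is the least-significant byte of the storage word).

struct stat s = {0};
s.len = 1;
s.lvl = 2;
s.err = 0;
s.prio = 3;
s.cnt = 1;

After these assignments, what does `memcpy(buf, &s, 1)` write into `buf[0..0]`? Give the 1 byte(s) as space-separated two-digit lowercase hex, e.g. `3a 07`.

[0+:1] len=1 & 0x1 = 0x1; word=0x01
[1+:3] lvl=2 & 0x7 = 0x2; word=0x05
[4+:1] err=0 & 0x1 = 0x0; word=0x05
[5+:2] prio=3 & 0x3 = 0x3; word=0x65
[7+:1] cnt=1 & 0x1 = 0x1; word=0xe5
word = 0xe5 → little-endian bytes:
  [0]=0xe5

e5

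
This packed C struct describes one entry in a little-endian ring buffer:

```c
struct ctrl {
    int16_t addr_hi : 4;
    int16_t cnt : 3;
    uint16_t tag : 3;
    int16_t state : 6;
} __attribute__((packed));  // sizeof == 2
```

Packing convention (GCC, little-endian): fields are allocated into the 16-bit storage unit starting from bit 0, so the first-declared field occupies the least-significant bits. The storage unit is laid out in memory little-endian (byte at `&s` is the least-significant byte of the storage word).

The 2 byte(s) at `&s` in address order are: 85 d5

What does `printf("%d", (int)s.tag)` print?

[0]=0x85 [1]=0xd5 (little-endian) → word 0xd585
addr_hi:4 @ bit 0 → (0xd585>>0)&0xf = 0x5
cnt:3 @ bit 4 → (0xd585>>4)&0x7 = 0x0
tag:3 @ bit 7 → (0xd585>>7)&0x7 = 0x3  ←
state:6 @ bit 10 → (0xd585>>10)&0x3f = 0x35

3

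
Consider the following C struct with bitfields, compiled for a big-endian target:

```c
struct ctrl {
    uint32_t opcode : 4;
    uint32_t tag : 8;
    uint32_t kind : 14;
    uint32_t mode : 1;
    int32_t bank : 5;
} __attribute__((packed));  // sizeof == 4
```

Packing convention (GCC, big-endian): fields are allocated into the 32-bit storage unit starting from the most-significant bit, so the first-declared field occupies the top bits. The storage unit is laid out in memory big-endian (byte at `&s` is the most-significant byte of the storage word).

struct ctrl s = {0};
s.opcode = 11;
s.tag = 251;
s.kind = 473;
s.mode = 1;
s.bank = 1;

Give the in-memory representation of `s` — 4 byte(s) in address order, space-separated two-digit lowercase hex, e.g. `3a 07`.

bf b0 76 61

opcode (4b) val=11 bits=0xb at bit 28: 0xb0000000
tag (8b) val=251 bits=0xfb at bit 20: 0xbfb00000
kind (14b) val=473 bits=0x1d9 at bit 6: 0xbfb07640
mode (1b) val=1 bits=0x1 at bit 5: 0xbfb07660
bank (5b) val=1 bits=0x1 at bit 0: 0xbfb07661
word = 0xbfb07661 → big-endian bytes:
  [0]=0xbf  [1]=0xb0  [2]=0x76  [3]=0x61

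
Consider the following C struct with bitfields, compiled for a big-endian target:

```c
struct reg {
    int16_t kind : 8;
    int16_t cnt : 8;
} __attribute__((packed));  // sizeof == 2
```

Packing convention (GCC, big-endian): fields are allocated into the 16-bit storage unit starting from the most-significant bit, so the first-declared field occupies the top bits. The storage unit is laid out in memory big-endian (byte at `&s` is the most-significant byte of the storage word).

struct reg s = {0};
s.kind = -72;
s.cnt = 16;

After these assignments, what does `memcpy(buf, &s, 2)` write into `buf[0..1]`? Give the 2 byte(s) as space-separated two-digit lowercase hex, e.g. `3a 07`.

b8 10

kind:8 = -72 → 0xb8 << 8 → word 0xb800
cnt:8 = 16 → 0x10 << 0 → word 0xb810
word = 0xb810 → big-endian bytes:
  [0]=0xb8  [1]=0x10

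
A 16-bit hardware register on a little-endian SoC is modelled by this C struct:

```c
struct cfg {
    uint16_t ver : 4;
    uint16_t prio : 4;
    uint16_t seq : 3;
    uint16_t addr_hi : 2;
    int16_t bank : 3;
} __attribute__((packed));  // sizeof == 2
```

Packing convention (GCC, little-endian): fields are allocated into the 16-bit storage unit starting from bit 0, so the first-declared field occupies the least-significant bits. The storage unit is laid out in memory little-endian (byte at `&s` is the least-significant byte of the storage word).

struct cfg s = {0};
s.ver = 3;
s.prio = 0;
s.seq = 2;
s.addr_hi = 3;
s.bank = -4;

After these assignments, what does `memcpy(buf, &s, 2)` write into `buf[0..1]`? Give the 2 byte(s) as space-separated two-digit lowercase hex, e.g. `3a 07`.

ver (4b) val=3 bits=0x3 at bit 0: 0x0003
prio (4b) val=0 bits=0x0 at bit 4: 0x0003
seq (3b) val=2 bits=0x2 at bit 8: 0x0203
addr_hi (2b) val=3 bits=0x3 at bit 11: 0x1a03
bank (3b) val=-4 bits=0x4 at bit 13: 0x9a03
word = 0x9a03 → little-endian bytes:
  [0]=0x03  [1]=0x9a

03 9a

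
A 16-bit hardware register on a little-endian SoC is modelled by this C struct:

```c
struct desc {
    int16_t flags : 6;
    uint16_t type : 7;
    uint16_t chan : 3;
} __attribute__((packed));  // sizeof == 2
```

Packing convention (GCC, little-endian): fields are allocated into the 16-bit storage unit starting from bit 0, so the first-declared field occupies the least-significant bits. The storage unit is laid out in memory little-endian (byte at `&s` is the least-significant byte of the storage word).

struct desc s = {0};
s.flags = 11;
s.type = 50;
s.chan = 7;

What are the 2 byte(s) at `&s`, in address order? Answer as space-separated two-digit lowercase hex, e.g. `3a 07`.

flags (6b) val=11 bits=0xb at bit 0: 0x000b
type (7b) val=50 bits=0x32 at bit 6: 0x0c8b
chan (3b) val=7 bits=0x7 at bit 13: 0xec8b
word = 0xec8b → little-endian bytes:
  [0]=0x8b  [1]=0xec

8b ec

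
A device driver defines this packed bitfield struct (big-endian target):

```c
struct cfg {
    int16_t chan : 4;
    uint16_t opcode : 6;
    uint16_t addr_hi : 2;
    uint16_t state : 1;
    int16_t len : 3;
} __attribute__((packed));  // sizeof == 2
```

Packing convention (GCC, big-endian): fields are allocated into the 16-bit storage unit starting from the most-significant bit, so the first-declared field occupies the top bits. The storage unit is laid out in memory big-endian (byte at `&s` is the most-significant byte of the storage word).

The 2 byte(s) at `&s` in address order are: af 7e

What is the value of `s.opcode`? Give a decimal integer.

[0]=0xaf [1]=0x7e (big-endian) → word 0xaf7e
chan:4 @ bit 12 → (0xaf7e>>12)&0xf = 0xa
opcode:6 @ bit 6 → (0xaf7e>>6)&0x3f = 0x3d  ←
addr_hi:2 @ bit 4 → (0xaf7e>>4)&0x3 = 0x3
state:1 @ bit 3 → (0xaf7e>>3)&0x1 = 0x1
len:3 @ bit 0 → (0xaf7e>>0)&0x7 = 0x6

61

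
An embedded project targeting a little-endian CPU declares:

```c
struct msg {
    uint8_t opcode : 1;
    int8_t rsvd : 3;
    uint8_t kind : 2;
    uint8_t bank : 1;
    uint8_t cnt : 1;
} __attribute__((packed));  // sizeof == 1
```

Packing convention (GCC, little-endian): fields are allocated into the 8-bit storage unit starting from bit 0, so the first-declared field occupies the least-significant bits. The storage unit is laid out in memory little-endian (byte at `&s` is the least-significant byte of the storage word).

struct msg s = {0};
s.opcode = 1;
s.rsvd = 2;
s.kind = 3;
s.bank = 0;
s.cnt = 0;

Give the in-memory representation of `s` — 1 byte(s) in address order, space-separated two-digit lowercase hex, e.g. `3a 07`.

35

[0+:1] opcode=1 & 0x1 = 0x1; word=0x01
[1+:3] rsvd=2 & 0x7 = 0x2; word=0x05
[4+:2] kind=3 & 0x3 = 0x3; word=0x35
[6+:1] bank=0 & 0x1 = 0x0; word=0x35
[7+:1] cnt=0 & 0x1 = 0x0; word=0x35
word = 0x35 → little-endian bytes:
  [0]=0x35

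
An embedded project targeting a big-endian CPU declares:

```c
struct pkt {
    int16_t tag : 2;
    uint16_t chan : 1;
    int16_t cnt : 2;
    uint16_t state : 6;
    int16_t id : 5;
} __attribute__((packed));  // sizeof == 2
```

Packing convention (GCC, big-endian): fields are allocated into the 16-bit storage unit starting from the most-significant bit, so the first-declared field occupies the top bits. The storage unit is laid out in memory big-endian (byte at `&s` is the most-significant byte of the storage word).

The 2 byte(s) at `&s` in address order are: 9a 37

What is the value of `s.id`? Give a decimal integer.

[0]=0x9a [1]=0x37 (big-endian) → word 0x9a37
tag:2 @ bit 14 → (0x9a37>>14)&0x3 = 0x2
chan:1 @ bit 13 → (0x9a37>>13)&0x1 = 0x0
cnt:2 @ bit 11 → (0x9a37>>11)&0x3 = 0x3
state:6 @ bit 5 → (0x9a37>>5)&0x3f = 0x11
id:5 @ bit 0 → (0x9a37>>0)&0x1f = 0x17  ←
id signed 5b, MSB=1: 23 - 32 = -9

-9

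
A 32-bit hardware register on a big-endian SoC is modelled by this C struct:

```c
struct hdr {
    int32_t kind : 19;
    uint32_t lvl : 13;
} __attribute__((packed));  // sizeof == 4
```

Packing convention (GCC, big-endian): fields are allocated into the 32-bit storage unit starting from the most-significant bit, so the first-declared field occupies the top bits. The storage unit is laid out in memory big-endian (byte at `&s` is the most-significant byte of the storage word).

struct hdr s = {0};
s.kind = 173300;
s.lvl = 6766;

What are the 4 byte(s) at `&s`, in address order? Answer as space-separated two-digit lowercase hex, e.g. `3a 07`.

54 9e 9a 6e

kind (19b) val=173300 bits=0x2a4f4 at bit 13: 0x549e8000
lvl (13b) val=6766 bits=0x1a6e at bit 0: 0x549e9a6e
word = 0x549e9a6e → big-endian bytes:
  [0]=0x54  [1]=0x9e  [2]=0x9a  [3]=0x6e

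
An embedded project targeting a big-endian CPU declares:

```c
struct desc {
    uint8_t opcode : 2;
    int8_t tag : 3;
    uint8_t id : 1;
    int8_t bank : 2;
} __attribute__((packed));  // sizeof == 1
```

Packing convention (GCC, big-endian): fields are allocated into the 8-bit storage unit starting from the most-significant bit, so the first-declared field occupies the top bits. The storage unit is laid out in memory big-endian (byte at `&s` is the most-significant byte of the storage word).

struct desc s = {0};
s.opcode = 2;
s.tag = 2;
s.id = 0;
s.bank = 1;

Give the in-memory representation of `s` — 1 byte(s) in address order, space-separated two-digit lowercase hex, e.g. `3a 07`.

91

opcode:2 = 2 → 0x2 << 6 → word 0x80
tag:3 = 2 → 0x2 << 3 → word 0x90
id:1 = 0 → 0x0 << 2 → word 0x90
bank:2 = 1 → 0x1 << 0 → word 0x91
word = 0x91 → big-endian bytes:
  [0]=0x91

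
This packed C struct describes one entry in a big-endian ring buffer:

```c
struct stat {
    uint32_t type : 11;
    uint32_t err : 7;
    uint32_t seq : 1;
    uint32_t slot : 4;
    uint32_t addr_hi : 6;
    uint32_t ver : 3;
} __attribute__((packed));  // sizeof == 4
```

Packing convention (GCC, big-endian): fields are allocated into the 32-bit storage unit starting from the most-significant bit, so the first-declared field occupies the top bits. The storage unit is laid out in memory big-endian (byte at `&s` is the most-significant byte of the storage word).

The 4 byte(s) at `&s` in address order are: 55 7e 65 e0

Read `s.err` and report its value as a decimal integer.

[0]=0x55 [1]=0x7e [2]=0x65 [3]=0xe0 (big-endian) → word 0x557e65e0
type [21+:11] = (word>>21) & 0x7ff = 683
err [14+:7] = (word>>14) & 0x7f = 121  ←
seq [13+:1] = (word>>13) & 0x1 = 1
slot [9+:4] = (word>>9) & 0xf = 2
addr_hi [3+:6] = (word>>3) & 0x3f = 60
ver [0+:3] = (word>>0) & 0x7 = 0

121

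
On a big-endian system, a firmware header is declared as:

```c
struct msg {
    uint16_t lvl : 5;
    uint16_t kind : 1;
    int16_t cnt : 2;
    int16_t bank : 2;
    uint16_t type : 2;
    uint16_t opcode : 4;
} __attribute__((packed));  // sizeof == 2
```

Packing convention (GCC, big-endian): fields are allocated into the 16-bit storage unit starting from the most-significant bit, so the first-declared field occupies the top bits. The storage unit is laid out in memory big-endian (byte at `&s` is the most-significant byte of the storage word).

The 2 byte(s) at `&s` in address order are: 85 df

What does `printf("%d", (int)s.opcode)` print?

15

[0]=0x85 [1]=0xdf (big-endian) → word 0x85df
lvl [11+:5] = (word>>11) & 0x1f = 16
kind [10+:1] = (word>>10) & 0x1 = 1
cnt [8+:2] = (word>>8) & 0x3 = 1
bank [6+:2] = (word>>6) & 0x3 = 3
type [4+:2] = (word>>4) & 0x3 = 1
opcode [0+:4] = (word>>0) & 0xf = 15  ←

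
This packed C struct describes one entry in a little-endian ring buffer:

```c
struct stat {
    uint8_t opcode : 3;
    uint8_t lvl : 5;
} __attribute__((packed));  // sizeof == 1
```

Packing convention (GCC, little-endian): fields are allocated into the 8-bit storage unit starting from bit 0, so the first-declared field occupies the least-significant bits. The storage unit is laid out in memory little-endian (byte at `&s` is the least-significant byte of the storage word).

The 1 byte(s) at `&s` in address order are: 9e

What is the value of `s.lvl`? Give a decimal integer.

19

[0]=0x9e (little-endian) → word 0x9e
opcode:3 @ bit 0 → (0x9e>>0)&0x7 = 0x6
lvl:5 @ bit 3 → (0x9e>>3)&0x1f = 0x13  ←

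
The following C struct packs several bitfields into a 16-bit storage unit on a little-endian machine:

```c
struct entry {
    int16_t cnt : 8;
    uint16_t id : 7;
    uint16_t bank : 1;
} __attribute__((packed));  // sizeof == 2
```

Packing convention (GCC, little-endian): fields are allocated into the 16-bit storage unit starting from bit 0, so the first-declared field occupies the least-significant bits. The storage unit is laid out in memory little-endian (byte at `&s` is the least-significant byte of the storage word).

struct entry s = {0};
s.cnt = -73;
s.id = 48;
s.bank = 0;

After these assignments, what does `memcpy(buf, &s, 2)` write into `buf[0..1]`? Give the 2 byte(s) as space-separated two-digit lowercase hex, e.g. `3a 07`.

[0+:8] cnt=-73 & 0xff = 0xb7; word=0x00b7
[8+:7] id=48 & 0x7f = 0x30; word=0x30b7
[15+:1] bank=0 & 0x1 = 0x0; word=0x30b7
word = 0x30b7 → little-endian bytes:
  [0]=0xb7  [1]=0x30

b7 30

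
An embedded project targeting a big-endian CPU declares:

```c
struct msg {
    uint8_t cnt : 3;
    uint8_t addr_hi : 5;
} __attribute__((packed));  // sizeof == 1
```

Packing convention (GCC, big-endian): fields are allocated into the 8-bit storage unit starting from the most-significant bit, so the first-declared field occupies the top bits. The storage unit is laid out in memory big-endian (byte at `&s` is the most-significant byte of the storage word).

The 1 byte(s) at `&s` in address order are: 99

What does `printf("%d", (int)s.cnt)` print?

4

[0]=0x99 (big-endian) → word 0x99
cnt [5+:3] = (word>>5) & 0x7 = 4  ←
addr_hi [0+:5] = (word>>0) & 0x1f = 25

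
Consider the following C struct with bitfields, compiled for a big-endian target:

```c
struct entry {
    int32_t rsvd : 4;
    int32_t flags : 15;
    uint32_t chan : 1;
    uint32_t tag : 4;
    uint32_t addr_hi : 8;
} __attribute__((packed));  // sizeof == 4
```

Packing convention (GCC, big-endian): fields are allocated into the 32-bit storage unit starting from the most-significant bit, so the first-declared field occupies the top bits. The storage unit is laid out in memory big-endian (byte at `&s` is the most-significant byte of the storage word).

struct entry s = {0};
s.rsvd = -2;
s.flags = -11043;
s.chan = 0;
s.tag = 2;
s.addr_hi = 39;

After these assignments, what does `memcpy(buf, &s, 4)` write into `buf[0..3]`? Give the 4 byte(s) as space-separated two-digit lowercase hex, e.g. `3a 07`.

ea 9b a2 27

rsvd (4b) val=-2 bits=0xe at bit 28: 0xe0000000
flags (15b) val=-11043 bits=0x54dd at bit 13: 0xea9ba000
chan (1b) val=0 bits=0x0 at bit 12: 0xea9ba000
tag (4b) val=2 bits=0x2 at bit 8: 0xea9ba200
addr_hi (8b) val=39 bits=0x27 at bit 0: 0xea9ba227
word = 0xea9ba227 → big-endian bytes:
  [0]=0xea  [1]=0x9b  [2]=0xa2  [3]=0x27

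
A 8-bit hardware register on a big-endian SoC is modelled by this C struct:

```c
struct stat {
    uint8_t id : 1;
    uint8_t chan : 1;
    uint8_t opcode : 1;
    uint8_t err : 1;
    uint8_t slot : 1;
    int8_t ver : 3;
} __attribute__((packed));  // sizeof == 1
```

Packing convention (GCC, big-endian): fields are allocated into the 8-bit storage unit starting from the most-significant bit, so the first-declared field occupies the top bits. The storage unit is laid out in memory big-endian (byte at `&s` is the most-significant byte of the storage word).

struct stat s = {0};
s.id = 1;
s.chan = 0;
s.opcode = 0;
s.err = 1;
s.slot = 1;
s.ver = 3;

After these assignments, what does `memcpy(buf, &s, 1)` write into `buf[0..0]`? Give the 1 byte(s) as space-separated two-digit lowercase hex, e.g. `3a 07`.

id (1b) val=1 bits=0x1 at bit 7: 0x80
chan (1b) val=0 bits=0x0 at bit 6: 0x80
opcode (1b) val=0 bits=0x0 at bit 5: 0x80
err (1b) val=1 bits=0x1 at bit 4: 0x90
slot (1b) val=1 bits=0x1 at bit 3: 0x98
ver (3b) val=3 bits=0x3 at bit 0: 0x9b
word = 0x9b → big-endian bytes:
  [0]=0x9b

9b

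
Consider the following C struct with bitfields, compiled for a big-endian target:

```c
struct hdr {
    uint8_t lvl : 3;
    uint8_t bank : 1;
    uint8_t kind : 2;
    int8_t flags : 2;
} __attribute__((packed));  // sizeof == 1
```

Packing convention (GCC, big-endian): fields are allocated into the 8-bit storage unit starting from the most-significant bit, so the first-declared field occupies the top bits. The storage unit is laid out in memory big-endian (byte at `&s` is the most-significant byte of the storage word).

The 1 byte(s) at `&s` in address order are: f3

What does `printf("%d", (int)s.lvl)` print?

7

[0]=0xf3 (big-endian) → word 0xf3
lvl [5+:3] = (word>>5) & 0x7 = 7  ←
bank [4+:1] = (word>>4) & 0x1 = 1
kind [2+:2] = (word>>2) & 0x3 = 0
flags [0+:2] = (word>>0) & 0x3 = 3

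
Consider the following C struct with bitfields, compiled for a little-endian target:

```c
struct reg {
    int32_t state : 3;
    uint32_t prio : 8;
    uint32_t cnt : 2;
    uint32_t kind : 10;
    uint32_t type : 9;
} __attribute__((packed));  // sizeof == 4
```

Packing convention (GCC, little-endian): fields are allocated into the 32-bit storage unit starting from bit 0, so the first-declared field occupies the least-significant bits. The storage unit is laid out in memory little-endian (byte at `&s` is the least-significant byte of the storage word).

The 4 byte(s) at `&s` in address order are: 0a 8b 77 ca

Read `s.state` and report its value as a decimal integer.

[0]=0x0a [1]=0x8b [2]=0x77 [3]=0xca (little-endian) → word 0xca778b0a
state:3 @ bit 0 → (0xca778b0a>>0)&0x7 = 0x2  ←
prio:8 @ bit 3 → (0xca778b0a>>3)&0xff = 0x61
cnt:2 @ bit 11 → (0xca778b0a>>11)&0x3 = 0x1
kind:10 @ bit 13 → (0xca778b0a>>13)&0x3ff = 0x3bc
type:9 @ bit 23 → (0xca778b0a>>23)&0x1ff = 0x194
state signed 3b, MSB=0: value = 2

2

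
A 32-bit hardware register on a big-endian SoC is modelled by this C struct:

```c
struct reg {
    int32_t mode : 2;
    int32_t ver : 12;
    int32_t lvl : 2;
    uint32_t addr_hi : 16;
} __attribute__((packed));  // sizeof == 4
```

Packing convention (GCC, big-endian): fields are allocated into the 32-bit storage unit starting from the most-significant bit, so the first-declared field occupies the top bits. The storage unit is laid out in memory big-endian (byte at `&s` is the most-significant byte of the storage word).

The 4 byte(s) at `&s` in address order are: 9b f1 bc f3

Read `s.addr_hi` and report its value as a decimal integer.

48371

[0]=0x9b [1]=0xf1 [2]=0xbc [3]=0xf3 (big-endian) → word 0x9bf1bcf3
mode:2 @ bit 30 → (0x9bf1bcf3>>30)&0x3 = 0x2
ver:12 @ bit 18 → (0x9bf1bcf3>>18)&0xfff = 0x6fc
lvl:2 @ bit 16 → (0x9bf1bcf3>>16)&0x3 = 0x1
addr_hi:16 @ bit 0 → (0x9bf1bcf3>>0)&0xffff = 0xbcf3  ←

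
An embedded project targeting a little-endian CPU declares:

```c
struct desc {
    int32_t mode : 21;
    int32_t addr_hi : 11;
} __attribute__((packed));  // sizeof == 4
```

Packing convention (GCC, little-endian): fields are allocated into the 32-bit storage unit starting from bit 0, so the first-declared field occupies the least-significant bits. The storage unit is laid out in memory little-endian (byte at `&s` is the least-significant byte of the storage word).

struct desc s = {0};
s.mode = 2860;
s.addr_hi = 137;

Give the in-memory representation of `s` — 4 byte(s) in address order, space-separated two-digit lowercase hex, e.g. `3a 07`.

[0+:21] mode=2860 & 0x1fffff = 0xb2c; word=0x00000b2c
[21+:11] addr_hi=137 & 0x7ff = 0x89; word=0x11200b2c
word = 0x11200b2c → little-endian bytes:
  [0]=0x2c  [1]=0x0b  [2]=0x20  [3]=0x11

2c 0b 20 11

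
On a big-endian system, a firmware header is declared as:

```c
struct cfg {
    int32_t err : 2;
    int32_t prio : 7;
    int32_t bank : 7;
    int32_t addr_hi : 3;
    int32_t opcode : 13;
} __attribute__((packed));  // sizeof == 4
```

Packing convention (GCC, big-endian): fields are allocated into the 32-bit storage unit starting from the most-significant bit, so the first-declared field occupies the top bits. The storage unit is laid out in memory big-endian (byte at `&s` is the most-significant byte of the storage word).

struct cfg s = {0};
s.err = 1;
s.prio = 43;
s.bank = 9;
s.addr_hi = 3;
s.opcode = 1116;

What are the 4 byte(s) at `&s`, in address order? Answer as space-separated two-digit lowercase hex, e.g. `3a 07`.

err (2b) val=1 bits=0x1 at bit 30: 0x40000000
prio (7b) val=43 bits=0x2b at bit 23: 0x55800000
bank (7b) val=9 bits=0x9 at bit 16: 0x55890000
addr_hi (3b) val=3 bits=0x3 at bit 13: 0x55896000
opcode (13b) val=1116 bits=0x45c at bit 0: 0x5589645c
word = 0x5589645c → big-endian bytes:
  [0]=0x55  [1]=0x89  [2]=0x64  [3]=0x5c

55 89 64 5c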